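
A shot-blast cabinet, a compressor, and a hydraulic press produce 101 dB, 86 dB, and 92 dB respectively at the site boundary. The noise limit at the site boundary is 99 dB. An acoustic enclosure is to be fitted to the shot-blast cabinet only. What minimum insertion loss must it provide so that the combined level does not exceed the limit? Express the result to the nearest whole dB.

3 dB

The untreated sources together contribute 10^(86/10) + 10^(92/10) = 1.983e+09, i.e. 92.97 dB.
The limit corresponds to 10^(99/10) = 7.943e+09; subtracting the fixed part leaves 5.960e+09 for the shot-blast cabinet, i.e. 97.75 dB.
Required insertion loss = 101 − 97.75 = 3.25 dB.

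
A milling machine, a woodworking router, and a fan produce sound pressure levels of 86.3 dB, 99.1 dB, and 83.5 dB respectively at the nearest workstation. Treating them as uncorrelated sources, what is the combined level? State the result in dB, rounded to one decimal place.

99.4 dB

Incoherent sources combine by intensity addition: L_total = 10·log₁₀(Σ 10^(L_i/10)).
Σ 10^(L/10) = 10^(86.3/10) + 10^(99.1/10) + 10^(83.5/10) = 8.779e+09.
L_total = 10·log₁₀(8.779e+09) = 99.43 dB.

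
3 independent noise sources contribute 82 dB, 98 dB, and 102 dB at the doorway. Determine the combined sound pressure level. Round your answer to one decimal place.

103.5 dB

Incoherent sources combine by intensity addition: L_total = 10·log₁₀(Σ 10^(L_i/10)).
Σ 10^(L/10) = 10^(82/10) + 10^(98/10) + 10^(102/10) = 2.232e+10.
L_total = 10·log₁₀(2.232e+10) = 103.49 dB.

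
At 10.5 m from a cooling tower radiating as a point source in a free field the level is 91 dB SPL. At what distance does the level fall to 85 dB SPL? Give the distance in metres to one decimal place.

The 6.0 dB drop corresponds to a distance ratio of 10^(6.0/20) for a point source.
r₂ = 10.5·10^((91−85)/20) = 10.5·10^(6.0/20) = 20.95 m.

21.0 m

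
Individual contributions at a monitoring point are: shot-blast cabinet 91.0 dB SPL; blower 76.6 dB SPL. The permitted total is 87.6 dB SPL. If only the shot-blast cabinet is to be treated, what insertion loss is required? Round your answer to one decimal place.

3.8 dB

The untreated sources together contribute 10^(76.6/10) = 4.571e+07, i.e. 76.60 dB SPL.
The limit corresponds to 10^(87.6/10) = 5.754e+08; subtracting the fixed part leaves 5.297e+08 for the shot-blast cabinet, i.e. 87.24 dB SPL.
So the shot-blast cabinet must be reduced from 91.0 to 87.24 dB SPL: IL = 3.76 dB.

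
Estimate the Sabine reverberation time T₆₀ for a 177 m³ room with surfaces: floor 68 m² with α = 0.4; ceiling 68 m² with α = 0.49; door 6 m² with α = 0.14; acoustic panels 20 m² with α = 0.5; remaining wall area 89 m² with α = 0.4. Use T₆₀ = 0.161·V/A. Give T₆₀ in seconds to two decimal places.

Total absorption A = 68·0.4 + 68·0.49 + 6·0.14 + 20·0.5 + 89·0.4 = 106.96 m² sabins.
T₆₀ = 0.161 × 177 / 106.96 = 0.266 s.

0.27 s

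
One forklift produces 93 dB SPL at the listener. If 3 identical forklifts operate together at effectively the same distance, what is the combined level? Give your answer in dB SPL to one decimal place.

L_total = L₁ + 10·log₁₀ N for N identical incoherent sources.
L_total = 93 + 10·log₁₀(3) = 93 + 4.771 = 97.77 dB SPL.

97.8 dB SPL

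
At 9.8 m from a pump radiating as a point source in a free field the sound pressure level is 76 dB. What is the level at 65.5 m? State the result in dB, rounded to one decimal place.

For a point source, L₂ = L₁ − 20·log₁₀(r₂/r₁).
L₂ = 76 − 20·log₁₀(65.5/9.8) = 76 − 16.500 = 59.50 dB.

59.5 dB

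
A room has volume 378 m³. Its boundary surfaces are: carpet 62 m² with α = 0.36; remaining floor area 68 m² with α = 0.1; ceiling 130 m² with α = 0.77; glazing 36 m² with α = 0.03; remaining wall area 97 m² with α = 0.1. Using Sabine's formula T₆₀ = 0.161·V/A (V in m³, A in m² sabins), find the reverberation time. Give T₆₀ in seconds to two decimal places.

Summing Sᵢαᵢ: 62·0.36 + 68·0.1 + 130·0.77 + 36·0.03 + 97·0.1 = 140.00 m².
T₆₀ = 0.161·V/A = 0.161·378/140.00 = 0.435 s.

0.43 s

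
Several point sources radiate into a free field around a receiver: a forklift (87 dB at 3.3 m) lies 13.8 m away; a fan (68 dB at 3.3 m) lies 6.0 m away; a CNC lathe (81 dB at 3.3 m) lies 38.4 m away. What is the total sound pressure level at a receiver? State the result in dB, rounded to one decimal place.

Propagate each source to the receiver with L = L_ref − 20·log₁₀(r/r_ref), then add intensities.
forklift: 87 − 20·log₁₀(13.8/3.3) = 87 − 12.43 = 74.57 dB.
fan: 68 − 20·log₁₀(6.0/3.3) = 68 − 5.19 = 62.81 dB.
CNC lathe: 81 − 20·log₁₀(38.4/3.3) = 81 − 21.32 = 59.68 dB.
Σ 10^(L/10) = 3.150e+07 → L_total = 10·log₁₀(3.150e+07) = 74.98 dB.

75.0 dB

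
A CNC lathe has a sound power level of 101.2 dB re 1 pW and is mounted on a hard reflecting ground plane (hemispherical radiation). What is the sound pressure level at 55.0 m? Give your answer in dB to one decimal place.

58.4 dB

L_p = L_w − 10·log₁₀(2π·r²) with r = 55.0 m.
2π·r² = 1.901e+04 m², 10·log₁₀ of that is 42.789 dB.
L_p = 101.2 − 42.789 = 58.41 dB.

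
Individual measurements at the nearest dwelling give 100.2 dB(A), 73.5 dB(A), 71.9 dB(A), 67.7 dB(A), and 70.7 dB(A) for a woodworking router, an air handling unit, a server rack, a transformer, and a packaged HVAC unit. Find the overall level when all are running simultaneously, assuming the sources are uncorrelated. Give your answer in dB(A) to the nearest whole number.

Incoherent sources combine by intensity addition: L_total = 10·log₁₀(Σ 10^(L_i/10)).
Σ 10^(L/10) = 10^(100.2/10) + 10^(73.5/10) + 10^(71.9/10) + 10^(67.7/10) + 10^(70.7/10) = 1.053e+10.
L_total = 10·log₁₀(1.053e+10) = 100.22 dB(A).

100 dB(A)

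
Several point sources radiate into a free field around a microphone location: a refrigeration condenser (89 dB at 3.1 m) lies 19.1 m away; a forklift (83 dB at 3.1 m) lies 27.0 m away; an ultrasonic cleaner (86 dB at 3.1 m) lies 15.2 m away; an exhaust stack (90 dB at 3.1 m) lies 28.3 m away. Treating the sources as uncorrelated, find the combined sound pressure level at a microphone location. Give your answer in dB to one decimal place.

Apply inverse-square spreading to bring every level to the receiver, then sum 10^(L/10).
refrigeration condenser: 89 − 20·log₁₀(19.1/3.1) = 89 − 15.79 = 73.21 dB.
forklift: 83 − 20·log₁₀(27.0/3.1) = 83 − 18.80 = 64.20 dB.
ultrasonic cleaner: 86 − 20·log₁₀(15.2/3.1) = 86 − 13.81 = 72.19 dB.
exhaust stack: 90 − 20·log₁₀(28.3/3.1) = 90 − 19.21 = 70.79 dB.
Σ 10^(L/10) = 5.211e+07 → L_total = 10·log₁₀(5.211e+07) = 77.17 dB.

77.2 dB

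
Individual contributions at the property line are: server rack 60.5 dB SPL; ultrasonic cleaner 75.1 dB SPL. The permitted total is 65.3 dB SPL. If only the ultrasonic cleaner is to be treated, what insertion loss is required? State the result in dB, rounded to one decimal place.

Everything except the ultrasonic cleaner sums to 10^(60.5/10) = 1.122e+06 in linear terms, 60.50 dB SPL.
The limit corresponds to 10^(65.3/10) = 3.388e+06; subtracting the fixed part leaves 2.266e+06 for the ultrasonic cleaner, i.e. 63.55 dB SPL.
Required insertion loss = 75.1 − 63.55 = 11.55 dB.

11.5 dB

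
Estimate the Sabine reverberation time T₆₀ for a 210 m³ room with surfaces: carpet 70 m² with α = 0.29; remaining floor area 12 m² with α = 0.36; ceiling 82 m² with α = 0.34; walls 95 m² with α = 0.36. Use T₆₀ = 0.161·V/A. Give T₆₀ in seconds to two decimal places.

A = Σ Sᵢαᵢ = 70·0.29 + 12·0.36 + 82·0.34 + 95·0.36 = 86.70 m².
T₆₀ = 0.161·V/A = 0.161·210/86.70 = 0.390 s.

0.39 s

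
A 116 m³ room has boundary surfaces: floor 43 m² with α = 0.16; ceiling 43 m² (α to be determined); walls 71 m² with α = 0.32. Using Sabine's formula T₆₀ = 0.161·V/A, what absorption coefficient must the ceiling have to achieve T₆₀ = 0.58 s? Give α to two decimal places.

0.06

A = 0.161·V/T₆₀ = 0.161·116/0.58 = 32.20 m² sabins.
Absorption from the other surfaces = 43·0.16 + 71·0.32 = 29.60 m², so the ceiling must supply 2.60 m² over 43 m².
α = 2.60/43 = 0.060.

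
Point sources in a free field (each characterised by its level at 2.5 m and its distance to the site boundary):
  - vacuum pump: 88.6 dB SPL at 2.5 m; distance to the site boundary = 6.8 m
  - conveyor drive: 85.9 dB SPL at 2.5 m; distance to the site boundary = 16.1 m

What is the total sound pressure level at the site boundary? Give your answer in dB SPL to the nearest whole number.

Apply inverse-square spreading to bring every level to the receiver, then sum 10^(L/10).
vacuum pump: 88.6 − 20·log₁₀(6.8/2.5) = 88.6 − 8.69 = 79.91 dB SPL.
conveyor drive: 85.9 − 20·log₁₀(16.1/2.5) = 85.9 − 16.18 = 69.72 dB SPL.
Σ 10^(L/10) = 1.073e+08 → L_total = 10·log₁₀(1.073e+08) = 80.31 dB SPL.

80 dB SPL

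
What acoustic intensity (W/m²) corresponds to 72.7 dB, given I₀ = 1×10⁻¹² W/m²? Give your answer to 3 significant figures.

1.86e-05 W/m²

I = I₀·10^(L/10) = 10⁻¹² × 10^(72.7/10) = 10^(-4.730).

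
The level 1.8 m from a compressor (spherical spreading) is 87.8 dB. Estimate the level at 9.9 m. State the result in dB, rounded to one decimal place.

Spherical spreading from a point source gives a 20·log₁₀(r₂/r₁) drop.
L₂ = 87.8 − 20·log₁₀(9.9/1.8) = 87.8 − 14.807 = 72.99 dB.

73.0 dB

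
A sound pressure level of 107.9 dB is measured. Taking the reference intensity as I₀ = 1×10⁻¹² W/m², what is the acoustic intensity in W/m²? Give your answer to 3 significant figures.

L = 10·log₁₀(I/I₀) ⇒ I = I₀·10^(L/10) = 10⁻¹² × 10^10.79.

0.0617 W/m²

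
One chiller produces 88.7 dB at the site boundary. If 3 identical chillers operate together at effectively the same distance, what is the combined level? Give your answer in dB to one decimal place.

N identical incoherent sources raise the level by 10·log₁₀ N.
L_total = 88.7 + 10·log₁₀(3) = 88.7 + 4.771 = 93.47 dB.

93.5 dB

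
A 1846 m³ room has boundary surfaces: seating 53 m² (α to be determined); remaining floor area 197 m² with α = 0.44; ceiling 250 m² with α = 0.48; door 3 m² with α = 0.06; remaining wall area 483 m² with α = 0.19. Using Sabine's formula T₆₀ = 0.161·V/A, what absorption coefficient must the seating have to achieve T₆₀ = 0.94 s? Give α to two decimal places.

0.33

A = 0.161·V/T₆₀ = 0.161·1846/0.94 = 316.18 m² sabins.
Absorption from the other surfaces = 197·0.44 + 250·0.48 + 3·0.06 + 483·0.19 = 298.63 m², so the seating must supply 17.55 m² over 53 m².
α = 17.55/53 = 0.331.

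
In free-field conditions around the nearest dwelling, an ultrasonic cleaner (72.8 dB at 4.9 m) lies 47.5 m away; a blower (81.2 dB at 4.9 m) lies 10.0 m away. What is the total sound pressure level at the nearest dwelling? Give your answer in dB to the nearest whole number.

75 dB

First find each source's level at the receiver (point-source: −20·log₁₀(r/r_ref)), then combine on an intensity basis.
ultrasonic cleaner: 72.8 − 20·log₁₀(47.5/4.9) = 72.8 − 19.73 = 53.07 dB.
blower: 81.2 − 20·log₁₀(10.0/4.9) = 81.2 − 6.20 = 75.00 dB.
Σ 10^(L/10) = 3.185e+07 → L_total = 10·log₁₀(3.185e+07) = 75.03 dB.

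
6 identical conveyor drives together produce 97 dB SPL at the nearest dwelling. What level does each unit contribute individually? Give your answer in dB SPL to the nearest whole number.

89 dB SPL

6 equal contributions raise the level by 10·log₁₀ 6 = 7.782 dB, so each unit alone gives 97 − 7.782.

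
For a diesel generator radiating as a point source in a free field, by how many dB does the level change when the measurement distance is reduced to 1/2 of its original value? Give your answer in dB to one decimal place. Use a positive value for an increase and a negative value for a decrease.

Point-source spreading: ΔL = −20·log₁₀(r₂/r₁).
ΔL = −20·log₁₀(0.5) = +6.02 dB.

+6.0 dB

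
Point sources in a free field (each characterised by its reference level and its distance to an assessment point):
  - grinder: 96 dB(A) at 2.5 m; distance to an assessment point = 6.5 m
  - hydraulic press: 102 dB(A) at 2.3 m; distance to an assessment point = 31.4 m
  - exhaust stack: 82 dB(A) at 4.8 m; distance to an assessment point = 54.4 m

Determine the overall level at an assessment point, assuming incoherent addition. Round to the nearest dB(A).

88 dB(A)

Propagate each source to the receiver with L = L_ref − 20·log₁₀(r/r_ref), then add intensities.
grinder: 96 − 20·log₁₀(6.5/2.5) = 96 − 8.30 = 87.70 dB(A).
hydraulic press: 102 − 20·log₁₀(31.4/2.3) = 102 − 22.70 = 79.30 dB(A).
exhaust stack: 82 − 20·log₁₀(54.4/4.8) = 82 − 21.09 = 60.91 dB(A).
Σ 10^(L/10) = 6.752e+08 → L_total = 10·log₁₀(6.752e+08) = 88.29 dB(A).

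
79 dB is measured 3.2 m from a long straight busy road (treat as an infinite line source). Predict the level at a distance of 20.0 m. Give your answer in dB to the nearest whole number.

71 dB

For a line source, L₂ = L₁ − 10·log₁₀(r₂/r₁).
L₂ = 79 − 10·log₁₀(20.0/3.2) = 79 − 7.959 = 71.04 dB.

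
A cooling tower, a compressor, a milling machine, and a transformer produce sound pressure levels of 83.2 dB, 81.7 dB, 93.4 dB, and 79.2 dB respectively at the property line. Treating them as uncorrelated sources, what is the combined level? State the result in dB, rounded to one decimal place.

For uncorrelated sources the intensities add, so convert each level to linear form, sum, and take 10·log₁₀ of the total.
Σ 10^(L/10) = 10^(83.2/10) + 10^(81.7/10) + 10^(93.4/10) + 10^(79.2/10) = 2.628e+09.
L_total = 10·log₁₀(2.628e+09) = 94.20 dB.

94.2 dB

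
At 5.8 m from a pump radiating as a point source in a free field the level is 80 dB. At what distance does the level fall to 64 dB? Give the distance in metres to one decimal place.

36.6 m

The 16.0 dB drop corresponds to a distance ratio of 10^(16.0/20) for a point source.
r₂ = 5.8·10^((80−64)/20) = 5.8·10^(16.0/20) = 36.60 m.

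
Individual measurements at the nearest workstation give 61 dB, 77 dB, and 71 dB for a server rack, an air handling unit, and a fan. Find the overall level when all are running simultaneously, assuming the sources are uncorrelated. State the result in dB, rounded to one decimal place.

78.1 dB

Incoherent sources combine by intensity addition: L_total = 10·log₁₀(Σ 10^(L_i/10)).
Σ 10^(L/10) = 10^(61/10) + 10^(77/10) + 10^(71/10) = 6.397e+07.
L_total = 10·log₁₀(6.397e+07) = 78.06 dB.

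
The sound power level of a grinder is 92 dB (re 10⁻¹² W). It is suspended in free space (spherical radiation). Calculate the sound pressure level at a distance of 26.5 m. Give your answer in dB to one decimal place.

52.5 dB

L_p = L_w − 10·log₁₀(4π·r²) with r = 26.5 m.
4π·r² = 8825 m², 10·log₁₀ of that is 39.457 dB.
L_p = 92 − 39.457 = 52.54 dB.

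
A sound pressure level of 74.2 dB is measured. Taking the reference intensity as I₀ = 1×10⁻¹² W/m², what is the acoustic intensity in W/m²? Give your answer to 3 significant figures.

2.63e-05 W/m²

L = 10·log₁₀(I/I₀) ⇒ I = I₀·10^(L/10) = 10⁻¹² × 10^7.42.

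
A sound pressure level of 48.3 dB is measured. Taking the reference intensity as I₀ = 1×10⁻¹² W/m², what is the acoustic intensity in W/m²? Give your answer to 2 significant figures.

6.8e-08 W/m²

I = I₀·10^(L/10) = 10⁻¹² × 10^(48.3/10) = 10^(-7.170).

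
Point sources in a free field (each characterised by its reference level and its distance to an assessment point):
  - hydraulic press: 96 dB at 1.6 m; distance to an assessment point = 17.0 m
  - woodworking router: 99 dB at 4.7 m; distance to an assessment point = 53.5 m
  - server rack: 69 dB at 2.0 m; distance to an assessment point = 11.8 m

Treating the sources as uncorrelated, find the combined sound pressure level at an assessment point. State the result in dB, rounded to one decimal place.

79.9 dB

Propagate each source to the receiver with L = L_ref − 20·log₁₀(r/r_ref), then add intensities.
hydraulic press: 96 − 20·log₁₀(17.0/1.6) = 96 − 20.53 = 75.47 dB.
woodworking router: 99 − 20·log₁₀(53.5/4.7) = 99 − 21.13 = 77.87 dB.
server rack: 69 − 20·log₁₀(11.8/2.0) = 69 − 15.42 = 53.58 dB.
Σ 10^(L/10) = 9.680e+07 → L_total = 10·log₁₀(9.680e+07) = 79.86 dB.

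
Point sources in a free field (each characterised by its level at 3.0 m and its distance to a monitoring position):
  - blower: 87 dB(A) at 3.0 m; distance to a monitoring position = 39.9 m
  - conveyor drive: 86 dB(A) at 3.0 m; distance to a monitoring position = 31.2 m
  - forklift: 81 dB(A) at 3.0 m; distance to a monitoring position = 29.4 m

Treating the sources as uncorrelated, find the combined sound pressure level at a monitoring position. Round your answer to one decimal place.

Apply inverse-square spreading to bring every level to the receiver, then sum 10^(L/10).
blower: 87 − 20·log₁₀(39.9/3.0) = 87 − 22.48 = 64.52 dB(A).
conveyor drive: 86 − 20·log₁₀(31.2/3.0) = 86 − 20.34 = 65.66 dB(A).
forklift: 81 − 20·log₁₀(29.4/3.0) = 81 − 19.82 = 61.18 dB(A).
Σ 10^(L/10) = 7.825e+06 → L_total = 10·log₁₀(7.825e+06) = 68.93 dB(A).

68.9 dB(A)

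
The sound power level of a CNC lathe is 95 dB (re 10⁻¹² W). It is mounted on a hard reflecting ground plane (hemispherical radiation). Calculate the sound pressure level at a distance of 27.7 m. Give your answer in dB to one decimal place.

The power spreads over a hemisphere of area 2π·r², so L_p = L_w − 10·log₁₀(2π·r²).
2π·r² = 4821 m², 10·log₁₀ of that is 36.831 dB.
L_p = 95 − 36.831 = 58.17 dB.

58.2 dB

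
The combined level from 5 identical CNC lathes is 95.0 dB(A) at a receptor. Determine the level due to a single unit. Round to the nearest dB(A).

88 dB(A)

Dividing the total intensity by 5 lowers the level by 10·log₁₀ 5 = 6.990 dB: L₁ = 95.0 − 6.990.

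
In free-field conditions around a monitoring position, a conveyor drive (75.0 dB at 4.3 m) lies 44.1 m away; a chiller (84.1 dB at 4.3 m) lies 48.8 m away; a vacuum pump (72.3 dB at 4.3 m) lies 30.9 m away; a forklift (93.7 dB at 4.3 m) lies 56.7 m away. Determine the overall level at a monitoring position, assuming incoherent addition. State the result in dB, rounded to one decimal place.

72.1 dB

First find each source's level at the receiver (point-source: −20·log₁₀(r/r_ref)), then combine on an intensity basis.
conveyor drive: 75.0 − 20·log₁₀(44.1/4.3) = 75.0 − 20.22 = 54.78 dB.
chiller: 84.1 − 20·log₁₀(48.8/4.3) = 84.1 − 21.10 = 63.00 dB.
vacuum pump: 72.3 − 20·log₁₀(30.9/4.3) = 72.3 − 17.13 = 55.17 dB.
forklift: 93.7 − 20·log₁₀(56.7/4.3) = 93.7 − 22.40 = 71.30 dB.
Σ 10^(L/10) = 1.611e+07 → L_total = 10·log₁₀(1.611e+07) = 72.07 dB.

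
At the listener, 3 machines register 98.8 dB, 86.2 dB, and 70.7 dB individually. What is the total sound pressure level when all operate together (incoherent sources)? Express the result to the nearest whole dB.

For uncorrelated sources the intensities add, so convert each level to linear form, sum, and take 10·log₁₀ of the total.
Σ 10^(L/10) = 10^(98.8/10) + 10^(86.2/10) + 10^(70.7/10) = 8.014e+09.
L_total = 10·log₁₀(8.014e+09) = 99.04 dB.

99 dB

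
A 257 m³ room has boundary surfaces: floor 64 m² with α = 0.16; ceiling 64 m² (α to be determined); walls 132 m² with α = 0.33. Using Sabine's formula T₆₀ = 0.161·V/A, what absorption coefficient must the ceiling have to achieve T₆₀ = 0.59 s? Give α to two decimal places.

A = 0.161·V/T₆₀ = 0.161·257/0.59 = 70.13 m² sabins.
Absorption from the other surfaces = 64·0.16 + 132·0.33 = 53.80 m², so the ceiling must supply 16.33 m² over 64 m².
α = 16.33/64 = 0.255.

0.26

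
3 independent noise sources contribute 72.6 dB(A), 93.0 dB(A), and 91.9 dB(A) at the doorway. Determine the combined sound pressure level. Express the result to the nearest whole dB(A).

96 dB(A)

Incoherent sources combine by intensity addition: L_total = 10·log₁₀(Σ 10^(L_i/10)).
Σ 10^(L/10) = 10^(72.6/10) + 10^(93.0/10) + 10^(91.9/10) = 3.562e+09.
L_total = 10·log₁₀(3.562e+09) = 95.52 dB(A).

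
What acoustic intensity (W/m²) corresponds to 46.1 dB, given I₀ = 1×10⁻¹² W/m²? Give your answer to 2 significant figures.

4.1e-08 W/m²

I/I₀ = 10^(46.1/10) = 4.074e+04, so I = 4.074e+04 × 10⁻¹² W/m².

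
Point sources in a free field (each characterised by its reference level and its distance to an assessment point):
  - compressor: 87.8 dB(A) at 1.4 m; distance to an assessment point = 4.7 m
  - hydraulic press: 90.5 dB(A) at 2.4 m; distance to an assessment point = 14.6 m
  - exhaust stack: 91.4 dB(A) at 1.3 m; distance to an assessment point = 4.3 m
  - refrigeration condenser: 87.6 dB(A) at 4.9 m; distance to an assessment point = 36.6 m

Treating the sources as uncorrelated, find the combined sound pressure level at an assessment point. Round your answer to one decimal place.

83.4 dB(A)

Apply inverse-square spreading to bring every level to the receiver, then sum 10^(L/10).
compressor: 87.8 − 20·log₁₀(4.7/1.4) = 87.8 − 10.52 = 77.28 dB(A).
hydraulic press: 90.5 − 20·log₁₀(14.6/2.4) = 90.5 − 15.68 = 74.82 dB(A).
exhaust stack: 91.4 − 20·log₁₀(4.3/1.3) = 91.4 − 10.39 = 81.01 dB(A).
refrigeration condenser: 87.6 − 20·log₁₀(36.6/4.9) = 87.6 − 17.47 = 70.13 dB(A).
Σ 10^(L/10) = 2.203e+08 → L_total = 10·log₁₀(2.203e+08) = 83.43 dB(A).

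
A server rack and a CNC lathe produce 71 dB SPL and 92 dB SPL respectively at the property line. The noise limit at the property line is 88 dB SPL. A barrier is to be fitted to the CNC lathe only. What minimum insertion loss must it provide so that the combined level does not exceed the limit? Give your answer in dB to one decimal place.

The untreated sources together contribute 10^(71/10) = 1.259e+07, i.e. 71.00 dB SPL.
To meet 88 dB SPL overall, the treated CNC lathe may contribute at most 10^(88/10) − 1.259e+07 = 6.184e+08, i.e. 87.91 dB SPL.
Required insertion loss = 92 − 87.91 = 4.09 dB.

4.1 dB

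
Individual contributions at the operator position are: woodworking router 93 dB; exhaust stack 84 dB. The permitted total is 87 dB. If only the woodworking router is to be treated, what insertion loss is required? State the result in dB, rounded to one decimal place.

The untreated sources together contribute 10^(84/10) = 2.512e+08, i.e. 84.00 dB.
The limit corresponds to 10^(87/10) = 5.012e+08; subtracting the fixed part leaves 2.500e+08 for the woodworking router, i.e. 83.98 dB.
So the woodworking router must be reduced from 93 to 83.98 dB: IL = 9.02 dB.

9.0 dB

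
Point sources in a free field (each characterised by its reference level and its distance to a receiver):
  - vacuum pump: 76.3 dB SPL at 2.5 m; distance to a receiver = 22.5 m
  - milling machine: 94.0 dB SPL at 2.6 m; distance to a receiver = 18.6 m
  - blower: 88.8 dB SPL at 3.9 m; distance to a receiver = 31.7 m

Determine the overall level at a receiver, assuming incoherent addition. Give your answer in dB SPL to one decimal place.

77.9 dB SPL

First find each source's level at the receiver (point-source: −20·log₁₀(r/r_ref)), then combine on an intensity basis.
vacuum pump: 76.3 − 20·log₁₀(22.5/2.5) = 76.3 − 19.08 = 57.22 dB SPL.
milling machine: 94.0 − 20·log₁₀(18.6/2.6) = 94.0 − 17.09 = 76.91 dB SPL.
blower: 88.8 − 20·log₁₀(31.7/3.9) = 88.8 − 18.20 = 70.60 dB SPL.
Σ 10^(L/10) = 6.109e+07 → L_total = 10·log₁₀(6.109e+07) = 77.86 dB SPL.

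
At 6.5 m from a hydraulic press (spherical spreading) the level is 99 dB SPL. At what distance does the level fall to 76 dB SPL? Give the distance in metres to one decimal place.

Point-source spreading drops the level by 20·log₁₀(r₂/r₁); inverting, r₂/r₁ = 10^(ΔL/20).
r₂ = 6.5·10^((99−76)/20) = 6.5·10^(23.0/20) = 91.81 m.

91.8 m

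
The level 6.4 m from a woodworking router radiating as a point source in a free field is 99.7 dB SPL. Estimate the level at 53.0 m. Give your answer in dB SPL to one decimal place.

Spherical spreading from a point source gives a 20·log₁₀(r₂/r₁) drop.
L₂ = 99.7 − 20·log₁₀(53.0/6.4) = 99.7 − 18.362 = 81.34 dB SPL.

81.3 dB SPL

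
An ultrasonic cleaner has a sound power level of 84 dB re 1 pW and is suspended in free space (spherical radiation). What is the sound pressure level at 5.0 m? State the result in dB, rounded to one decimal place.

The power spreads over a sphere of area 4π·r², so L_p = L_w − 10·log₁₀(4π·r²).
4π·r² = 314.2 m², 10·log₁₀ of that is 24.971 dB.
L_p = 84 − 24.971 = 59.03 dB.

59.0 dB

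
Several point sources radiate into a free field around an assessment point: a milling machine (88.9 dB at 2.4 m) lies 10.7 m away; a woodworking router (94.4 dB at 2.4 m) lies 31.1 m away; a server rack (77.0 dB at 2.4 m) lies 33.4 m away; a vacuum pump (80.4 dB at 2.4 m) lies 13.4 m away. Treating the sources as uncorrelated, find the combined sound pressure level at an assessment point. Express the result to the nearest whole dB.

Propagate each source to the receiver with L = L_ref − 20·log₁₀(r/r_ref), then add intensities.
milling machine: 88.9 − 20·log₁₀(10.7/2.4) = 88.9 − 12.98 = 75.92 dB.
woodworking router: 94.4 − 20·log₁₀(31.1/2.4) = 94.4 − 22.25 = 72.15 dB.
server rack: 77.0 − 20·log₁₀(33.4/2.4) = 77.0 − 22.87 = 54.13 dB.
vacuum pump: 80.4 − 20·log₁₀(13.4/2.4) = 80.4 − 14.94 = 65.46 dB.
Σ 10^(L/10) = 5.923e+07 → L_total = 10·log₁₀(5.923e+07) = 77.73 dB.

78 dB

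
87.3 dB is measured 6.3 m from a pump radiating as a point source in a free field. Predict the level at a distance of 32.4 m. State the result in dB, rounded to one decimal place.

For a point source, L₂ = L₁ − 20·log₁₀(r₂/r₁).
L₂ = 87.3 − 20·log₁₀(32.4/6.3) = 87.3 − 14.224 = 73.08 dB.

73.1 dB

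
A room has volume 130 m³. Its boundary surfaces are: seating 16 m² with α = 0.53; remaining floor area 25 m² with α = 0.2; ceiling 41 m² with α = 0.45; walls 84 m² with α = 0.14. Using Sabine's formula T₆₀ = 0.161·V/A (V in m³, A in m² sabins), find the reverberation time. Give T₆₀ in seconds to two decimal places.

0.48 s

Total absorption A = 16·0.53 + 25·0.2 + 41·0.45 + 84·0.14 = 43.69 m² sabins.
T₆₀ = 0.161·V/A = 0.161·130/43.69 = 0.479 s.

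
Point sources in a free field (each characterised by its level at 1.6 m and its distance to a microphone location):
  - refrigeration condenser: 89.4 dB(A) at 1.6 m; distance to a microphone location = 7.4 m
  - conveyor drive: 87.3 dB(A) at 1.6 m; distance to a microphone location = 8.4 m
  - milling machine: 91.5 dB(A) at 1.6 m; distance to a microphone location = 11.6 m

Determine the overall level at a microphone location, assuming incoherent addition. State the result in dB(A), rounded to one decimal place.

79.4 dB(A)

Propagate each source to the receiver with L = L_ref − 20·log₁₀(r/r_ref), then add intensities.
refrigeration condenser: 89.4 − 20·log₁₀(7.4/1.6) = 89.4 − 13.30 = 76.10 dB(A).
conveyor drive: 87.3 − 20·log₁₀(8.4/1.6) = 87.3 − 14.40 = 72.90 dB(A).
milling machine: 91.5 − 20·log₁₀(11.6/1.6) = 91.5 − 17.21 = 74.29 dB(A).
Σ 10^(L/10) = 8.707e+07 → L_total = 10·log₁₀(8.707e+07) = 79.40 dB(A).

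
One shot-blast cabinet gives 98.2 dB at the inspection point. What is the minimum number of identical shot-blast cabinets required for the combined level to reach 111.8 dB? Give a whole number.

23

N identical sources give L₁ + 10·log₁₀ N, so require 10·log₁₀ N ≥ 111.8 − 98.2 = 13.6 dB.
N ≥ 10^(13.6/10) = 22.909, so N = 23.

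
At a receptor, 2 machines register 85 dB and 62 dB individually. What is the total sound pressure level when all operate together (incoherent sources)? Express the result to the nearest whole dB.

85 dB

Incoherent sources combine by intensity addition: L_total = 10·log₁₀(Σ 10^(L_i/10)).
Σ 10^(L/10) = 10^(85/10) + 10^(62/10) = 3.178e+08.
L_total = 10·log₁₀(3.178e+08) = 85.02 dB.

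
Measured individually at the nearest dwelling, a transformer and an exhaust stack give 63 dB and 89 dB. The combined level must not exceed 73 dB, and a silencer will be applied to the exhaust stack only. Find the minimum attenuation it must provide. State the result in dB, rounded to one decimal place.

16.5 dB

Fixed contribution from the other source: Σ 10^(L/10) = 10^(63/10) = 1.995e+06 (63.00 dB).
To meet 73 dB overall, the treated exhaust stack may contribute at most 10^(73/10) − 1.995e+06 = 1.796e+07, i.e. 72.54 dB.
So the exhaust stack must be reduced from 89 to 72.54 dB: IL = 16.46 dB.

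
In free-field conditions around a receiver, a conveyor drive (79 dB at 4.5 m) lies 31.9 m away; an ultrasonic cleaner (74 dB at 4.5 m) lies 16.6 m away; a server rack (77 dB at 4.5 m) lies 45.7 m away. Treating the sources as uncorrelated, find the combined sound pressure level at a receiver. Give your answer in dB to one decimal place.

First find each source's level at the receiver (point-source: −20·log₁₀(r/r_ref)), then combine on an intensity basis.
conveyor drive: 79 − 20·log₁₀(31.9/4.5) = 79 − 17.01 = 61.99 dB.
ultrasonic cleaner: 74 − 20·log₁₀(16.6/4.5) = 74 − 11.34 = 62.66 dB.
server rack: 77 − 20·log₁₀(45.7/4.5) = 77 − 20.13 = 56.87 dB.
Σ 10^(L/10) = 3.913e+06 → L_total = 10·log₁₀(3.913e+06) = 65.92 dB.

65.9 dB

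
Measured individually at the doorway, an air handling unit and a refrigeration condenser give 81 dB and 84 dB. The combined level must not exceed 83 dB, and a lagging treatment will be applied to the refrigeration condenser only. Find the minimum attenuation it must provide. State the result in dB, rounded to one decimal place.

5.3 dB

Fixed contribution from the other source: Σ 10^(L/10) = 10^(81/10) = 1.259e+08 (81.00 dB).
To meet 83 dB overall, the treated refrigeration condenser may contribute at most 10^(83/10) − 1.259e+08 = 7.363e+07, i.e. 78.67 dB.
So the refrigeration condenser must be reduced from 84 to 78.67 dB: IL = 5.33 dB.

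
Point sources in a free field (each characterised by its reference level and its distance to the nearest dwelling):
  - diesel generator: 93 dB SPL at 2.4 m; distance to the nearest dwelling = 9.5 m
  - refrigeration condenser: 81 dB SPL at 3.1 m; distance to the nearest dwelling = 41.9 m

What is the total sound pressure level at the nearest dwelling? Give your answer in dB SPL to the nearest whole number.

Propagate each source to the receiver with L = L_ref − 20·log₁₀(r/r_ref), then add intensities.
diesel generator: 93 − 20·log₁₀(9.5/2.4) = 93 − 11.95 = 81.05 dB SPL.
refrigeration condenser: 81 − 20·log₁₀(41.9/3.1) = 81 − 22.62 = 58.38 dB SPL.
Σ 10^(L/10) = 1.280e+08 → L_total = 10·log₁₀(1.280e+08) = 81.07 dB SPL.

81 dB SPL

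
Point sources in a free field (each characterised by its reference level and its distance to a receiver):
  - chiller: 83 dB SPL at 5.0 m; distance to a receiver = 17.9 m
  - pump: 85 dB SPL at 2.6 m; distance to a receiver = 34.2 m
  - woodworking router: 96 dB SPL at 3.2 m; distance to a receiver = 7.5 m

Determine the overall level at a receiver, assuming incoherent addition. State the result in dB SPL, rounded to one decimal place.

First find each source's level at the receiver (point-source: −20·log₁₀(r/r_ref)), then combine on an intensity basis.
chiller: 83 − 20·log₁₀(17.9/5.0) = 83 − 11.08 = 71.92 dB SPL.
pump: 85 − 20·log₁₀(34.2/2.6) = 85 − 22.38 = 62.62 dB SPL.
woodworking router: 96 − 20·log₁₀(7.5/3.2) = 96 − 7.40 = 88.60 dB SPL.
Σ 10^(L/10) = 7.421e+08 → L_total = 10·log₁₀(7.421e+08) = 88.70 dB SPL.

88.7 dB SPL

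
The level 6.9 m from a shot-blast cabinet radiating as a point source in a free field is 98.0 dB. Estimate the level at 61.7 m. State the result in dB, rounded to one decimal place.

79.0 dB

For a point source, L₂ = L₁ − 20·log₁₀(r₂/r₁).
L₂ = 98.0 − 20·log₁₀(61.7/6.9) = 98.0 − 19.029 = 78.97 dB.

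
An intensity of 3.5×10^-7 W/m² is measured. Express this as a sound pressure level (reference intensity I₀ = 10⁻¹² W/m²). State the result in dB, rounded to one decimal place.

55.4 dB

I/I₀ = 3.5×10^-7/10⁻¹² = 3.5×10^5, and L = 10·log₁₀(I/I₀).
L = 10·(0.5441 + 5) = 55.44 dB.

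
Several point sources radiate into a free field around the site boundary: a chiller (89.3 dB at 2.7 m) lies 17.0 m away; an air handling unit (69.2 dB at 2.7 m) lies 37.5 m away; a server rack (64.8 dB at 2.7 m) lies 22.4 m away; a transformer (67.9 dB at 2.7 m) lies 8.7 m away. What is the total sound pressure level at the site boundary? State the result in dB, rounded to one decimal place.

Apply inverse-square spreading to bring every level to the receiver, then sum 10^(L/10).
chiller: 89.3 − 20·log₁₀(17.0/2.7) = 89.3 − 15.98 = 73.32 dB.
air handling unit: 69.2 − 20·log₁₀(37.5/2.7) = 69.2 − 22.85 = 46.35 dB.
server rack: 64.8 − 20·log₁₀(22.4/2.7) = 64.8 − 18.38 = 46.42 dB.
transformer: 67.9 − 20·log₁₀(8.7/2.7) = 67.9 − 10.16 = 57.74 dB.
Σ 10^(L/10) = 2.215e+07 → L_total = 10·log₁₀(2.215e+07) = 73.45 dB.

73.5 dB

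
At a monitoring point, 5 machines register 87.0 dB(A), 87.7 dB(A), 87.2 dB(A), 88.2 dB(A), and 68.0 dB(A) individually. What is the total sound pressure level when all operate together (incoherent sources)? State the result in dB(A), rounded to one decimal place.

Incoherent sources combine by intensity addition: L_total = 10·log₁₀(Σ 10^(L_i/10)).
Σ 10^(L/10) = 10^(87.0/10) + 10^(87.7/10) + 10^(87.2/10) + 10^(88.2/10) + 10^(68.0/10) = 2.282e+09.
L_total = 10·log₁₀(2.282e+09) = 93.58 dB(A).

93.6 dB(A)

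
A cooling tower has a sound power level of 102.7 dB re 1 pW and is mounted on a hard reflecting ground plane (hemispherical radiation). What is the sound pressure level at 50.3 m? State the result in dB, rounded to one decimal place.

The power spreads over a hemisphere of area 2π·r², so L_p = L_w − 10·log₁₀(2π·r²).
2π·r² = 1.59e+04 m², 10·log₁₀ of that is 42.013 dB.
L_p = 102.7 − 42.013 = 60.69 dB.

60.7 dB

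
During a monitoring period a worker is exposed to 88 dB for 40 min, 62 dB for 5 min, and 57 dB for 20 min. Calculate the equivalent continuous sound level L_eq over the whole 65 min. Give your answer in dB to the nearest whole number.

L_eq = 10·log₁₀[(1/T)·Σ tᵢ·10^(Lᵢ/10)] with T = 65 min.
Σ tᵢ·10^(Lᵢ/10) = 40·10^(88/10) + 5·10^(62/10) + 20·10^(57/10) = 2.526e+10.
L_eq = 10·log₁₀(2.526e+10/65) = 85.89 dB.

86 dB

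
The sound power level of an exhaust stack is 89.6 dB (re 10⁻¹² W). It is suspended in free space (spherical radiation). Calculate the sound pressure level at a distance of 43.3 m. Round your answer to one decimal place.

45.9 dB

L_p = L_w − 10·log₁₀(4π·r²) with r = 43.3 m.
4π·r² = 2.356e+04 m², 10·log₁₀ of that is 43.722 dB.
L_p = 89.6 − 43.722 = 45.88 dB.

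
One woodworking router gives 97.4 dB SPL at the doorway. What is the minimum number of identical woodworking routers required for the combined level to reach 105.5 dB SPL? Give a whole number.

7

The shortfall is 105.5 − 97.4 = 8.1 dB, and N units add 10·log₁₀ N, so need 10·log₁₀ N ≥ 8.1.
N ≥ 10^(8.1/10) = 6.457, so N = 7.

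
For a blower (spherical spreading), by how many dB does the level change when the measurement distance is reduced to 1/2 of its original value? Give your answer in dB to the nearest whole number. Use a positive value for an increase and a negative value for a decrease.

+6 dB

A point source loses 6 dB per doubling of distance; generally ΔL = −20·log₁₀(r₂/r₁).
ΔL = −20·log₁₀(0.5) = +6.02 dB.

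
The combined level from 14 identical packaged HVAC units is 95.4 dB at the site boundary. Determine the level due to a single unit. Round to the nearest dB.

Dividing the total intensity by 14 lowers the level by 10·log₁₀ 14 = 11.461 dB: L₁ = 95.4 − 11.461.

84 dB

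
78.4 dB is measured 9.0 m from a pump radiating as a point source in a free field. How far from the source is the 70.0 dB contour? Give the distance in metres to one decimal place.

For a point source L₁ − L₂ = 20·log₁₀(r₂/r₁), so r₂ = r₁·10^((L₁−L₂)/20).
r₂ = 9.0·10^((78.4−70.0)/20) = 9.0·10^(8.4/20) = 23.67 m.

23.7 m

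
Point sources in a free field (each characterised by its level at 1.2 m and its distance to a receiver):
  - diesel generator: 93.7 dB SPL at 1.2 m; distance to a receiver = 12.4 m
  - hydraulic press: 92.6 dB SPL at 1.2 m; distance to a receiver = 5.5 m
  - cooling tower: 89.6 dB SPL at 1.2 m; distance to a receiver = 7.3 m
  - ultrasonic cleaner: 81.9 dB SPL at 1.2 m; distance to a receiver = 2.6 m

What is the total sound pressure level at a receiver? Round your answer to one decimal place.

Apply inverse-square spreading to bring every level to the receiver, then sum 10^(L/10).
diesel generator: 93.7 − 20·log₁₀(12.4/1.2) = 93.7 − 20.28 = 73.42 dB SPL.
hydraulic press: 92.6 − 20·log₁₀(5.5/1.2) = 92.6 − 13.22 = 79.38 dB SPL.
cooling tower: 89.6 − 20·log₁₀(7.3/1.2) = 89.6 − 15.68 = 73.92 dB SPL.
ultrasonic cleaner: 81.9 − 20·log₁₀(2.6/1.2) = 81.9 − 6.72 = 75.18 dB SPL.
Σ 10^(L/10) = 1.662e+08 → L_total = 10·log₁₀(1.662e+08) = 82.21 dB SPL.

82.2 dB SPL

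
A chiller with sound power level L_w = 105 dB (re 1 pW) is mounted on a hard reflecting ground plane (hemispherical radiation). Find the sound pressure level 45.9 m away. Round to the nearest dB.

64 dB

Free-field hemispherical radiation: L_p = L_w − 10·log₁₀(2π·r²), r = 45.9 m.
2π·r² = 1.324e+04 m², 10·log₁₀ of that is 41.218 dB.
L_p = 105 − 41.218 = 63.78 dB.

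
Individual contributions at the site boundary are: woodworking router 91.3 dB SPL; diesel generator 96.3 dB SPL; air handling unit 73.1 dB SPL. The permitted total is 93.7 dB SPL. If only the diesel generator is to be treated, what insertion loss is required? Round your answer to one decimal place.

The untreated sources together contribute 10^(91.3/10) + 10^(73.1/10) = 1.369e+09, i.e. 91.37 dB SPL.
The limit corresponds to 10^(93.7/10) = 2.344e+09; subtracting the fixed part leaves 9.748e+08 for the diesel generator, i.e. 89.89 dB SPL.
Required insertion loss = 96.3 − 89.89 = 6.41 dB.

6.4 dB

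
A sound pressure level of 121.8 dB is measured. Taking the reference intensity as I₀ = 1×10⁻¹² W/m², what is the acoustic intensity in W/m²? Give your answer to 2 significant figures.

1.5 W/m²

I = I₀·10^(L/10) = 10⁻¹² × 10^(121.8/10) = 10^(0.180).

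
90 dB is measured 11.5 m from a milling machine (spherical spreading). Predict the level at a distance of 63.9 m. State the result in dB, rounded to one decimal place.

75.1 dB

Spherical spreading from a point source gives a 20·log₁₀(r₂/r₁) drop.
L₂ = 90 − 20·log₁₀(63.9/11.5) = 90 − 14.896 = 75.10 dB.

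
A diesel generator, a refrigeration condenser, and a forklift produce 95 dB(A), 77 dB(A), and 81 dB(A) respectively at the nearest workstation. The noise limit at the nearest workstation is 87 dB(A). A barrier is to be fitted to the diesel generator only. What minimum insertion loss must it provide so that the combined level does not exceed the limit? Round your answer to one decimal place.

Fixed contribution from the other sources: Σ 10^(L/10) = 10^(77/10) + 10^(81/10) = 1.760e+08 (82.46 dB(A)).
The limit corresponds to 10^(87/10) = 5.012e+08; subtracting the fixed part leaves 3.252e+08 for the diesel generator, i.e. 85.12 dB(A).
Required insertion loss = 95 − 85.12 = 9.88 dB.

9.9 dB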